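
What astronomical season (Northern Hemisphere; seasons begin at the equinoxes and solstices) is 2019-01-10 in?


Date: January 10
Astronomical Winter (approx.; exact equinox/solstice day varies by year): December 21 to March 19
January 10 falls within the Winter window

Winter


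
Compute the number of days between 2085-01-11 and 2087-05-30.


From 2085-01-11 to 2087-05-30
2085-01-11: day of year = 11
2087-05-30: days before May = 31 + 28 + 31 + 30 = 120 (2087 is not a leap year); day of year = 120 + 30 = 150
Rest of 2085: 365 - 11 = 354
Full years 2086 (365): 365
Total = 354 + 365 + 150 = 869

869 days


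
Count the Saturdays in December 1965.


December 1965 has 31 days
Anchor: Jan 1, 1965. With p = 1965 - 1 = 1964: (p + p//4 - p//100 + p//400) mod 7 = (1964 + 491 - 19 + 4) mod 7 = 2440 mod 7 = 4 -> Friday (Mon=0 ... Sun=6)
Days before December (Jan-Nov): 334; December 1 index = (4 + 334) mod 7 = 2 -> Wednesday
First Saturday is December 4
Saturdays: 4, 11, 18, 25

4 Saturdays


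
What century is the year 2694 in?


Century = (year - 1) // 100 + 1
= (2694 - 1) // 100 + 1
= 2693 // 100 + 1
= 26 + 1

27th century


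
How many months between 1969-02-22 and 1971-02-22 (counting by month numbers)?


From February 1969 to February 1971
2 years * 12 = 24 months = 24

24 months


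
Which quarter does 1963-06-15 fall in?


Month: June (month 6)
Q1: Jan-Mar, Q2: Apr-Jun, Q3: Jul-Sep, Q4: Oct-Dec

Q2


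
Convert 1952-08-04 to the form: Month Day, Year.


ISO 1952-08-04 parses as year=1952, month=08, day=04
Month 8 -> August

August 4, 1952


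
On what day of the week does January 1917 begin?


Target: January 1, 1917
Anchor: Jan 1, 1917. With p = 1917 - 1 = 1916: (p + p//4 - p//100 + p//400) mod 7 = (1916 + 479 - 19 + 4) mod 7 = 2380 mod 7 = 0 -> Monday (Mon=0 ... Sun=6)
Offset from anchor: 0 days
Weekday index = (0 + 0) mod 7 = 0

Monday


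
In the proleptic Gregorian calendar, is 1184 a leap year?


Gregorian leap year rule: divisible by 4, but not by 100, unless also by 400.
1184 is divisible by 4 but not 100 -> leap year

Yes


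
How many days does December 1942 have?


December 1942

31 days


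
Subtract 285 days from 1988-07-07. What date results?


Start: 1988-07-07, subtract 285 days
Back 7 days from July 7 reaches June 30, 1988 -> 278 left
June 1988 has 30 days -> back to May 31, 1988 -> 248 left
May 1988 has 31 days -> back to April 30, 1988 -> 217 left
April 1988 has 30 days -> back to March 31, 1988 -> 187 left
March 1988 has 31 days -> back to February 29, 1988 -> 156 left
February 1988 has 29 days -> back to January 31, 1988 -> 127 left
January 1988 has 31 days -> back to December 31, 1987 -> 96 left
December 1987 has 31 days -> back to November 30, 1987 -> 65 left
November 1987 has 30 days -> back to October 31, 1987 -> 35 left
October 1987 has 31 days -> back to September 30, 1987 -> 4 left
September 1987: 30 - 4 = 26 -> lands on September 26

Result: 1987-09-26


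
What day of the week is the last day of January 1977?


January 1977 has 31 days
Anchor: Jan 1, 1977. With p = 1977 - 1 = 1976: (p + p//4 - p//100 + p//400) mod 7 = (1976 + 494 - 19 + 4) mod 7 = 2455 mod 7 = 5 -> Saturday (Mon=0 ... Sun=6)
January 1 is the anchor itself -> Saturday
Last day offset: 31 - 1 = 30 days
Weekday index = (5 + 30) mod 7 = 0

Monday, January 31


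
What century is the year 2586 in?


Century = (year - 1) // 100 + 1
= (2586 - 1) // 100 + 1
= 2585 // 100 + 1
= 25 + 1

26th century


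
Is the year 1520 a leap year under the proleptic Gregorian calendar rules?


Gregorian leap year rule: divisible by 4, but not by 100, unless also by 400.
1520 is divisible by 4 but not 100 -> leap year

Yes


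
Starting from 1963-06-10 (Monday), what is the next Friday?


Current: Monday
Target: Friday
Days ahead: 4

Next Friday: 1963-06-14


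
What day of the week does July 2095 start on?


Target: July 1, 2095
Anchor: Jan 1, 2095. With p = 2095 - 1 = 2094: (p + p//4 - p//100 + p//400) mod 7 = (2094 + 523 - 20 + 5) mod 7 = 2602 mod 7 = 5 -> Saturday (Mon=0 ... Sun=6)
Days before July (Jan-Jun): 181 days
Weekday index = (5 + 181) mod 7 = 4

Friday


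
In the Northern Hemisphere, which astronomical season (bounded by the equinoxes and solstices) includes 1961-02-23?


Date: February 23
Astronomical Winter (approx.; exact equinox/solstice day varies by year): December 21 to March 19
February 23 falls within the Winter window

Winter


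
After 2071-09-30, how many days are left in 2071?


Day of year: 273 of 365
Remaining = 365 - 273

92 days


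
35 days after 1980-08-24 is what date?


Start: 1980-08-24, add 35 days
August 1980 has 31 days: 31 - 24 = 7 days to August 31 -> 28 left
September 1980: 28 <= 30 -> lands on September 28

Result: 1980-09-28


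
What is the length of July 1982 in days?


July 1982

31 days


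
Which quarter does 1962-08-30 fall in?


Month: August (month 8)
Q1: Jan-Mar, Q2: Apr-Jun, Q3: Jul-Sep, Q4: Oct-Dec

Q3


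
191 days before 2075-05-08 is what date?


Start: 2075-05-08, subtract 191 days
Back 8 days from May 8 reaches April 30, 2075 -> 183 left
April 2075 has 30 days -> back to March 31, 2075 -> 153 left
March 2075 has 31 days -> back to February 28, 2075 -> 122 left
February 2075 has 28 days -> back to January 31, 2075 -> 94 left
January 2075 has 31 days -> back to December 31, 2074 -> 63 left
December 2074 has 31 days -> back to November 30, 2074 -> 32 left
November 2074 has 30 days -> back to October 31, 2074 -> 2 left
October 2074: 31 - 2 = 29 -> lands on October 29

Result: 2074-10-29


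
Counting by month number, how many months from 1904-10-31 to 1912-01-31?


From October 1904 to January 1912
8 years * 12 = 96 months, minus 9 months = 87

87 months


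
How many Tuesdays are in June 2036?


June 2036 has 30 days
Anchor: Jan 1, 2036. With p = 2036 - 1 = 2035: (p + p//4 - p//100 + p//400) mod 7 = (2035 + 508 - 20 + 5) mod 7 = 2528 mod 7 = 1 -> Tuesday (Mon=0 ... Sun=6)
Days before June (Jan-May): 152; June 1 index = (1 + 152) mod 7 = 6 -> Sunday
First Tuesday is June 3
Tuesdays: 3, 10, 17, 24

4 Tuesdays


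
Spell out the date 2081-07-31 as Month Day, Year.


ISO 2081-07-31 parses as year=2081, month=07, day=31
Month 7 -> July

July 31, 2081


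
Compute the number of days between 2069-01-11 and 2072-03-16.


From 2069-01-11 to 2072-03-16
2069-01-11: day of year = 11
2072-03-16: days before March = 31 + 29 = 60 (2072 is a leap year); day of year = 60 + 16 = 76
Rest of 2069: 365 - 11 = 354
Full years 2070 (365), 2071 (365): 730
Total = 354 + 730 + 76 = 1160

1160 days


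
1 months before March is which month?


March is month 3
3 - 1 = 2

February


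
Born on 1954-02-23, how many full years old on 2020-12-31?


Birth: 1954-02-23
Reference: 2020-12-31
Year difference: 2020 - 1954 = 66

66 years old


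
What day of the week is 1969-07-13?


Date: July 13, 1969
Anchor: Jan 1, 1969. With p = 1969 - 1 = 1968: (p + p//4 - p//100 + p//400) mod 7 = (1968 + 492 - 19 + 4) mod 7 = 2445 mod 7 = 2 -> Wednesday (Mon=0 ... Sun=6)
Days before July (Jan-Jun): 181; offset = 181 + 13 - 1 = 193
Weekday index = (2 + 193) mod 7 = 6

Day of the week: Sunday


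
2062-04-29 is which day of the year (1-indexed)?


Date: April 29, 2062
Days in months 1 through 3: 90
Plus 29 days in April

Day of year: 119


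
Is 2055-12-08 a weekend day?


Anchor: Jan 1, 2055. With p = 2055 - 1 = 2054: (p + p//4 - p//100 + p//400) mod 7 = (2054 + 513 - 20 + 5) mod 7 = 2552 mod 7 = 4 -> Friday (Mon=0 ... Sun=6)
Day of year: 342; offset = 341
Weekday index = (4 + 341) mod 7 = 2 -> Wednesday
Weekend days: Saturday, Sunday

No


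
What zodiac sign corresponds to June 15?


Date: June 15
Conventional tropical zodiac dates: Gemini from May 21 onward; Cancer starts June 21
June 15 falls within the Gemini range

Gemini


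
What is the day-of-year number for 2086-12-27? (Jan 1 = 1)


Date: December 27, 2086
Days in months 1 through 11: 334
Plus 27 days in December

Day of year: 361


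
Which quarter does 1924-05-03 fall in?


Month: May (month 5)
Q1: Jan-Mar, Q2: Apr-Jun, Q3: Jul-Sep, Q4: Oct-Dec

Q2


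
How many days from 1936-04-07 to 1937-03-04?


From 1936-04-07 to 1937-03-04
1936-04-07: days before April = 31 + 29 + 31 = 91 (1936 is a leap year); day of year = 91 + 7 = 98
1937-03-04: days before March = 31 + 28 = 59 (1937 is not a leap year); day of year = 59 + 4 = 63
Rest of 1936: 366 - 98 = 268
Total = 268 + 63 = 331

331 days


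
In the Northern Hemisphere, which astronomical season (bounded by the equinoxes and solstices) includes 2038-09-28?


Date: September 28
Astronomical Autumn (approx.; exact equinox/solstice day varies by year): September 22 to December 20
September 28 falls within the Autumn window

Autumn


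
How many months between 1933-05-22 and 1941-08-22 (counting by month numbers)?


From May 1933 to August 1941
8 years * 12 = 96 months, plus 3 months = 99

99 months


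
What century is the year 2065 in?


Century = (year - 1) // 100 + 1
= (2065 - 1) // 100 + 1
= 2064 // 100 + 1
= 20 + 1

21st century


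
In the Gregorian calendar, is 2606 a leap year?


Gregorian leap year rule: divisible by 4, but not by 100, unless also by 400.
2606 is not divisible by 4 -> not a leap year

No


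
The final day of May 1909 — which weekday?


May 1909 has 31 days
Anchor: Jan 1, 1909. With p = 1909 - 1 = 1908: (p + p//4 - p//100 + p//400) mod 7 = (1908 + 477 - 19 + 4) mod 7 = 2370 mod 7 = 4 -> Friday (Mon=0 ... Sun=6)
Days before May (Jan-Apr): 120; May 1 index = (4 + 120) mod 7 = 5 -> Saturday
Last day offset: 31 - 1 = 30 days
Weekday index = (5 + 30) mod 7 = 0

Monday, May 31


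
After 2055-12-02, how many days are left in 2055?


Day of year: 336 of 365
Remaining = 365 - 336

29 days


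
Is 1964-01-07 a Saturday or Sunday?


Anchor: Jan 1, 1964. With p = 1964 - 1 = 1963: (p + p//4 - p//100 + p//400) mod 7 = (1963 + 490 - 19 + 4) mod 7 = 2438 mod 7 = 2 -> Wednesday (Mon=0 ... Sun=6)
Day of year: 7; offset = 6
Weekday index = (2 + 6) mod 7 = 1 -> Tuesday
Weekend days: Saturday, Sunday

No


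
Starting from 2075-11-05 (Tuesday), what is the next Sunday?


Current: Tuesday
Target: Sunday
Days ahead: 5

Next Sunday: 2075-11-10


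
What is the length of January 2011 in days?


January 2011

31 days


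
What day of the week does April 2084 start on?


Target: April 1, 2084
Anchor: Jan 1, 2084. With p = 2084 - 1 = 2083: (p + p//4 - p//100 + p//400) mod 7 = (2083 + 520 - 20 + 5) mod 7 = 2588 mod 7 = 5 -> Saturday (Mon=0 ... Sun=6)
Days before April (Jan-Mar): 91 days
Weekday index = (5 + 91) mod 7 = 5

Saturday


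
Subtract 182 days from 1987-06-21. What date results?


Start: 1987-06-21, subtract 182 days
Back 21 days from June 21 reaches May 31, 1987 -> 161 left
May 1987 has 31 days -> back to April 30, 1987 -> 130 left
April 1987 has 30 days -> back to March 31, 1987 -> 100 left
March 1987 has 31 days -> back to February 28, 1987 -> 69 left
February 1987 has 28 days -> back to January 31, 1987 -> 41 left
January 1987 has 31 days -> back to December 31, 1986 -> 10 left
December 1986: 31 - 10 = 21 -> lands on December 21

Result: 1986-12-21


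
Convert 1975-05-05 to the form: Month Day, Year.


ISO 1975-05-05 parses as year=1975, month=05, day=05
Month 5 -> May

May 5, 1975


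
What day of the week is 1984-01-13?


Date: January 13, 1984
Anchor: Jan 1, 1984. With p = 1984 - 1 = 1983: (p + p//4 - p//100 + p//400) mod 7 = (1983 + 495 - 19 + 4) mod 7 = 2463 mod 7 = 6 -> Sunday (Mon=0 ... Sun=6)
Days into year = 13 - 1 = 12
Weekday index = (6 + 12) mod 7 = 4

Day of the week: Friday


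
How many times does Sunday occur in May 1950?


May 1950 has 31 days
Anchor: Jan 1, 1950. With p = 1950 - 1 = 1949: (p + p//4 - p//100 + p//400) mod 7 = (1949 + 487 - 19 + 4) mod 7 = 2421 mod 7 = 6 -> Sunday (Mon=0 ... Sun=6)
Days before May (Jan-Apr): 120; May 1 index = (6 + 120) mod 7 = 0 -> Monday
First Sunday is May 7
Sundays: 7, 14, 21, 28

4 Sundays


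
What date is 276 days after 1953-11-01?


Start: 1953-11-01, add 276 days
November 1953 has 30 days: 30 - 1 = 29 days to November 30 -> 247 left
December 1953 has 31 days -> 216 left
January 1954 has 31 days -> 185 left
February 1954 has 28 days -> 157 left
March 1954 has 31 days -> 126 left
April 1954 has 30 days -> 96 left
May 1954 has 31 days -> 65 left
June 1954 has 30 days -> 35 left
July 1954 has 31 days -> 4 left
August 1954: 4 <= 31 -> lands on August 4

Result: 1954-08-04


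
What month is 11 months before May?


May is month 5
5 - 11 = -6; wrap: -6 + 12 = 6

June


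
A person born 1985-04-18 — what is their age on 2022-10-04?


Birth: 1985-04-18
Reference: 2022-10-04
Year difference: 2022 - 1985 = 37

37 years old


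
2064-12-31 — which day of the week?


Date: December 31, 2064
Anchor: Jan 1, 2064. With p = 2064 - 1 = 2063: (p + p//4 - p//100 + p//400) mod 7 = (2063 + 515 - 20 + 5) mod 7 = 2563 mod 7 = 1 -> Tuesday (Mon=0 ... Sun=6)
Days before December (Jan-Nov): 335; offset = 335 + 31 - 1 = 365
Weekday index = (1 + 365) mod 7 = 2

Day of the week: Wednesday


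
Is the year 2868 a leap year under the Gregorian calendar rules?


Gregorian leap year rule: divisible by 4, but not by 100, unless also by 400.
2868 is divisible by 4 but not 100 -> leap year

Yes


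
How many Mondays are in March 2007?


March 2007 has 31 days
Anchor: Jan 1, 2007. With p = 2007 - 1 = 2006: (p + p//4 - p//100 + p//400) mod 7 = (2006 + 501 - 20 + 5) mod 7 = 2492 mod 7 = 0 -> Monday (Mon=0 ... Sun=6)
Days before March (Jan-Feb): 59; March 1 index = (0 + 59) mod 7 = 3 -> Thursday
First Monday is March 5
Mondays: 5, 12, 19, 26

4 Mondays


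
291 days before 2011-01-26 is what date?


Start: 2011-01-26, subtract 291 days
Back 26 days from January 26 reaches December 31, 2010 -> 265 left
December 2010 has 31 days -> back to November 30, 2010 -> 234 left
November 2010 has 30 days -> back to October 31, 2010 -> 204 left
October 2010 has 31 days -> back to September 30, 2010 -> 173 left
September 2010 has 30 days -> back to August 31, 2010 -> 143 left
August 2010 has 31 days -> back to July 31, 2010 -> 112 left
July 2010 has 31 days -> back to June 30, 2010 -> 81 left
June 2010 has 30 days -> back to May 31, 2010 -> 51 left
May 2010 has 31 days -> back to April 30, 2010 -> 20 left
April 2010: 30 - 20 = 10 -> lands on April 10

Result: 2010-04-10


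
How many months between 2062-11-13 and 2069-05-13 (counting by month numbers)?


From November 2062 to May 2069
7 years * 12 = 84 months, minus 6 months = 78

78 months


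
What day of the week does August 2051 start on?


Target: August 1, 2051
Anchor: Jan 1, 2051. With p = 2051 - 1 = 2050: (p + p//4 - p//100 + p//400) mod 7 = (2050 + 512 - 20 + 5) mod 7 = 2547 mod 7 = 6 -> Sunday (Mon=0 ... Sun=6)
Days before August (Jan-Jul): 212 days
Weekday index = (6 + 212) mod 7 = 1

Tuesday


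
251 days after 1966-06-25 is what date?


Start: 1966-06-25, add 251 days
June 1966 has 30 days: 30 - 25 = 5 days to June 30 -> 246 left
July 1966 has 31 days -> 215 left
August 1966 has 31 days -> 184 left
September 1966 has 30 days -> 154 left
October 1966 has 31 days -> 123 left
November 1966 has 30 days -> 93 left
December 1966 has 31 days -> 62 left
January 1967 has 31 days -> 31 left
February 1967 has 28 days -> 3 left
March 1967: 3 <= 31 -> lands on March 3

Result: 1967-03-03


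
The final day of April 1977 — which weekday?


April 1977 has 30 days
Anchor: Jan 1, 1977. With p = 1977 - 1 = 1976: (p + p//4 - p//100 + p//400) mod 7 = (1976 + 494 - 19 + 4) mod 7 = 2455 mod 7 = 5 -> Saturday (Mon=0 ... Sun=6)
Days before April (Jan-Mar): 90; April 1 index = (5 + 90) mod 7 = 4 -> Friday
Last day offset: 30 - 1 = 29 days
Weekday index = (4 + 29) mod 7 = 5

Saturday, April 30


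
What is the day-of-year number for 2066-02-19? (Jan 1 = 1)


Date: February 19, 2066
Days in months 1 through 1: 31
Plus 19 days in February

Day of year: 50


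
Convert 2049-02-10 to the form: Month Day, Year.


ISO 2049-02-10 parses as year=2049, month=02, day=10
Month 2 -> February

February 10, 2049


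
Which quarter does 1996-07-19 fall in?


Month: July (month 7)
Q1: Jan-Mar, Q2: Apr-Jun, Q3: Jul-Sep, Q4: Oct-Dec

Q3


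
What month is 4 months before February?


February is month 2
2 - 4 = -2; wrap: -2 + 12 = 10

October


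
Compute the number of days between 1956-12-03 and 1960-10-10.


From 1956-12-03 to 1960-10-10
1956-12-03: days before December = 31 + 29 + 31 + 30 + 31 + 30 + 31 + 31 + 30 + 31 + 30 = 335 (1956 is a leap year); day of year = 335 + 3 = 338
1960-10-10: days before October = 31 + 29 + 31 + 30 + 31 + 30 + 31 + 31 + 30 = 274 (1960 is a leap year); day of year = 274 + 10 = 284
Rest of 1956: 366 - 338 = 28
Full years 1957 (365), 1958 (365), 1959 (365): 1095
Total = 28 + 1095 + 284 = 1407

1407 days


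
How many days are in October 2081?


October 2081

31 days


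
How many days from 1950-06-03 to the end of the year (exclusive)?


Day of year: 154 of 365
Remaining = 365 - 154

211 days


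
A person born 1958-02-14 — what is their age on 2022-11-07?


Birth: 1958-02-14
Reference: 2022-11-07
Year difference: 2022 - 1958 = 64

64 years old


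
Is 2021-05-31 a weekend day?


Anchor: Jan 1, 2021. With p = 2021 - 1 = 2020: (p + p//4 - p//100 + p//400) mod 7 = (2020 + 505 - 20 + 5) mod 7 = 2510 mod 7 = 4 -> Friday (Mon=0 ... Sun=6)
Day of year: 151; offset = 150
Weekday index = (4 + 150) mod 7 = 0 -> Monday
Weekend days: Saturday, Sunday

No


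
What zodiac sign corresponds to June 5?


Date: June 5
Conventional tropical zodiac dates: Gemini from May 21 onward; Cancer starts June 21
June 5 falls within the Gemini range

Gemini


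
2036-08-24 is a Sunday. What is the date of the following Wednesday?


Current: Sunday
Target: Wednesday
Days ahead: 3

Next Wednesday: 2036-08-27


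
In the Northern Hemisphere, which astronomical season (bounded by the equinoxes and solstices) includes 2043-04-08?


Date: April 8
Astronomical Spring (approx.; exact equinox/solstice day varies by year): March 20 to June 20
April 8 falls within the Spring window

Spring


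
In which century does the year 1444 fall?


Century = (year - 1) // 100 + 1
= (1444 - 1) // 100 + 1
= 1443 // 100 + 1
= 14 + 1

15th century


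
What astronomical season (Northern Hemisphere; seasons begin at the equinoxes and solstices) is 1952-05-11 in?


Date: May 11
Astronomical Spring (approx.; exact equinox/solstice day varies by year): March 20 to June 20
May 11 falls within the Spring window

Spring


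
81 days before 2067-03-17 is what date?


Start: 2067-03-17, subtract 81 days
Back 17 days from March 17 reaches February 28, 2067 -> 64 left
February 2067 has 28 days -> back to January 31, 2067 -> 36 left
January 2067 has 31 days -> back to December 31, 2066 -> 5 left
December 2066: 31 - 5 = 26 -> lands on December 26

Result: 2066-12-26


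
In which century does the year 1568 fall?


Century = (year - 1) // 100 + 1
= (1568 - 1) // 100 + 1
= 1567 // 100 + 1
= 15 + 1

16th century


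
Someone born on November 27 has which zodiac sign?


Date: November 27
Conventional tropical zodiac dates: Sagittarius from November 22 onward; Capricorn starts December 22
November 27 falls within the Sagittarius range

Sagittarius


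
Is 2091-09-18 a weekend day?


Anchor: Jan 1, 2091. With p = 2091 - 1 = 2090: (p + p//4 - p//100 + p//400) mod 7 = (2090 + 522 - 20 + 5) mod 7 = 2597 mod 7 = 0 -> Monday (Mon=0 ... Sun=6)
Day of year: 261; offset = 260
Weekday index = (0 + 260) mod 7 = 1 -> Tuesday
Weekend days: Saturday, Sunday

No


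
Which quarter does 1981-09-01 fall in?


Month: September (month 9)
Q1: Jan-Mar, Q2: Apr-Jun, Q3: Jul-Sep, Q4: Oct-Dec

Q3


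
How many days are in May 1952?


May 1952

31 days


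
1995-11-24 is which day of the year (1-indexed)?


Date: November 24, 1995
Days in months 1 through 10: 304
Plus 24 days in November

Day of year: 328


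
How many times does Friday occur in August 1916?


August 1916 has 31 days
Anchor: Jan 1, 1916. With p = 1916 - 1 = 1915: (p + p//4 - p//100 + p//400) mod 7 = (1915 + 478 - 19 + 4) mod 7 = 2378 mod 7 = 5 -> Saturday (Mon=0 ... Sun=6)
Days before August (Jan-Jul): 213; August 1 index = (5 + 213) mod 7 = 1 -> Tuesday
First Friday is August 4
Fridays: 4, 11, 18, 25

4 Fridays


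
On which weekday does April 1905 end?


April 1905 has 30 days
Anchor: Jan 1, 1905. With p = 1905 - 1 = 1904: (p + p//4 - p//100 + p//400) mod 7 = (1904 + 476 - 19 + 4) mod 7 = 2365 mod 7 = 6 -> Sunday (Mon=0 ... Sun=6)
Days before April (Jan-Mar): 90; April 1 index = (6 + 90) mod 7 = 5 -> Saturday
Last day offset: 30 - 1 = 29 days
Weekday index = (5 + 29) mod 7 = 6

Sunday, April 30


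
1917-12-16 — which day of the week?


Date: December 16, 1917
Anchor: Jan 1, 1917. With p = 1917 - 1 = 1916: (p + p//4 - p//100 + p//400) mod 7 = (1916 + 479 - 19 + 4) mod 7 = 2380 mod 7 = 0 -> Monday (Mon=0 ... Sun=6)
Days before December (Jan-Nov): 334; offset = 334 + 16 - 1 = 349
Weekday index = (0 + 349) mod 7 = 6

Day of the week: Sunday


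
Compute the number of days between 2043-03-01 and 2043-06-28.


From 2043-03-01 to 2043-06-28
2043-03-01: days before March = 31 + 28 = 59 (2043 is not a leap year); day of year = 59 + 1 = 60
2043-06-28: days before June = 31 + 28 + 31 + 30 + 31 = 151 (2043 is not a leap year); day of year = 151 + 28 = 179
Same year: 179 - 60 = 119

119 days


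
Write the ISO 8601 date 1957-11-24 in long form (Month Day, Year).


ISO 1957-11-24 parses as year=1957, month=11, day=24
Month 11 -> November

November 24, 1957


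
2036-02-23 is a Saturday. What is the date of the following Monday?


Current: Saturday
Target: Monday
Days ahead: 2

Next Monday: 2036-02-25


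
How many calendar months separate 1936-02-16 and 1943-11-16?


From February 1936 to November 1943
7 years * 12 = 84 months, plus 9 months = 93

93 months


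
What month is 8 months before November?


November is month 11
11 - 8 = 3

March


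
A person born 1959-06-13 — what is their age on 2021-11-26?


Birth: 1959-06-13
Reference: 2021-11-26
Year difference: 2021 - 1959 = 62

62 years old


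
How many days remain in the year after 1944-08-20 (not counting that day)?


Day of year: 233 of 366
Remaining = 366 - 233

133 days


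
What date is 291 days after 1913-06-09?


Start: 1913-06-09, add 291 days
June 1913 has 30 days: 30 - 9 = 21 days to June 30 -> 270 left
July 1913 has 31 days -> 239 left
August 1913 has 31 days -> 208 left
September 1913 has 30 days -> 178 left
October 1913 has 31 days -> 147 left
November 1913 has 30 days -> 117 left
December 1913 has 31 days -> 86 left
January 1914 has 31 days -> 55 left
February 1914 has 28 days -> 27 left
March 1914: 27 <= 31 -> lands on March 27

Result: 1914-03-27


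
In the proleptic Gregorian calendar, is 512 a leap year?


Gregorian leap year rule: divisible by 4, but not by 100, unless also by 400.
512 is divisible by 4 but not 100 -> leap year

Yes


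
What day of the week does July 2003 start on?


Target: July 1, 2003
Anchor: Jan 1, 2003. With p = 2003 - 1 = 2002: (p + p//4 - p//100 + p//400) mod 7 = (2002 + 500 - 20 + 5) mod 7 = 2487 mod 7 = 2 -> Wednesday (Mon=0 ... Sun=6)
Days before July (Jan-Jun): 181 days
Weekday index = (2 + 181) mod 7 = 1

Tuesday


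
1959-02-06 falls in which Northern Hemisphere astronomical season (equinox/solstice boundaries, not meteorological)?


Date: February 6
Astronomical Winter (approx.; exact equinox/solstice day varies by year): December 21 to March 19
February 6 falls within the Winter window

Winter


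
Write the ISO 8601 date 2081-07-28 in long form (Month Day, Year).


ISO 2081-07-28 parses as year=2081, month=07, day=28
Month 7 -> July

July 28, 2081


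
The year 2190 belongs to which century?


Century = (year - 1) // 100 + 1
= (2190 - 1) // 100 + 1
= 2189 // 100 + 1
= 21 + 1

22nd century


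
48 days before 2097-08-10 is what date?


Start: 2097-08-10, subtract 48 days
Back 10 days from August 10 reaches July 31, 2097 -> 38 left
July 2097 has 31 days -> back to June 30, 2097 -> 7 left
June 2097: 30 - 7 = 23 -> lands on June 23

Result: 2097-06-23


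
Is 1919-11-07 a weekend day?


Anchor: Jan 1, 1919. With p = 1919 - 1 = 1918: (p + p//4 - p//100 + p//400) mod 7 = (1918 + 479 - 19 + 4) mod 7 = 2382 mod 7 = 2 -> Wednesday (Mon=0 ... Sun=6)
Day of year: 311; offset = 310
Weekday index = (2 + 310) mod 7 = 4 -> Friday
Weekend days: Saturday, Sunday

No


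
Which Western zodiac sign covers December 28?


Date: December 28
Conventional tropical zodiac dates: Capricorn from December 22 onward; Aquarius starts January 20
December 28 falls within the Capricorn range

Capricorn


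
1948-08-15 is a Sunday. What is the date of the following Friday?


Current: Sunday
Target: Friday
Days ahead: 5

Next Friday: 1948-08-20


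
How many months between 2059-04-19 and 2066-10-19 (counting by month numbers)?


From April 2059 to October 2066
7 years * 12 = 84 months, plus 6 months = 90

90 months


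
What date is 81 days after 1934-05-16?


Start: 1934-05-16, add 81 days
May 1934 has 31 days: 31 - 16 = 15 days to May 31 -> 66 left
June 1934 has 30 days -> 36 left
July 1934 has 31 days -> 5 left
August 1934: 5 <= 31 -> lands on August 5

Result: 1934-08-05


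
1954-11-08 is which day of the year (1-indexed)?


Date: November 8, 1954
Days in months 1 through 10: 304
Plus 8 days in November

Day of year: 312


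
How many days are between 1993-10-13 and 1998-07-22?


From 1993-10-13 to 1998-07-22
1993-10-13: days before October = 31 + 28 + 31 + 30 + 31 + 30 + 31 + 31 + 30 = 273 (1993 is not a leap year); day of year = 273 + 13 = 286
1998-07-22: days before July = 31 + 28 + 31 + 30 + 31 + 30 = 181 (1998 is not a leap year); day of year = 181 + 22 = 203
Rest of 1993: 365 - 286 = 79
Full years 1994 (365), 1995 (365), 1996 (366), 1997 (365): 1461
Total = 79 + 1461 + 203 = 1743

1743 days


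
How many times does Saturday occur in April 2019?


April 2019 has 30 days
Anchor: Jan 1, 2019. With p = 2019 - 1 = 2018: (p + p//4 - p//100 + p//400) mod 7 = (2018 + 504 - 20 + 5) mod 7 = 2507 mod 7 = 1 -> Tuesday (Mon=0 ... Sun=6)
Days before April (Jan-Mar): 90; April 1 index = (1 + 90) mod 7 = 0 -> Monday
First Saturday is April 6
Saturdays: 6, 13, 20, 27

4 Saturdays


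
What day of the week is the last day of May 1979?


May 1979 has 31 days
Anchor: Jan 1, 1979. With p = 1979 - 1 = 1978: (p + p//4 - p//100 + p//400) mod 7 = (1978 + 494 - 19 + 4) mod 7 = 2457 mod 7 = 0 -> Monday (Mon=0 ... Sun=6)
Days before May (Jan-Apr): 120; May 1 index = (0 + 120) mod 7 = 1 -> Tuesday
Last day offset: 31 - 1 = 30 days
Weekday index = (1 + 30) mod 7 = 3

Thursday, May 31


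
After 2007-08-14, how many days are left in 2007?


Day of year: 226 of 365
Remaining = 365 - 226

139 days


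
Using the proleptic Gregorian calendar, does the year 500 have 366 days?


Gregorian leap year rule: divisible by 4, but not by 100, unless also by 400.
500 is divisible by 100 but not 400 -> not a leap year

No


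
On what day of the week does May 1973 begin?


Target: May 1, 1973
Anchor: Jan 1, 1973. With p = 1973 - 1 = 1972: (p + p//4 - p//100 + p//400) mod 7 = (1972 + 493 - 19 + 4) mod 7 = 2450 mod 7 = 0 -> Monday (Mon=0 ... Sun=6)
Days before May (Jan-Apr): 120 days
Weekday index = (0 + 120) mod 7 = 1

Tuesday


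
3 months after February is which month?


February is month 2
2 + 3 = 5

May


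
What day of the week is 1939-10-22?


Date: October 22, 1939
Anchor: Jan 1, 1939. With p = 1939 - 1 = 1938: (p + p//4 - p//100 + p//400) mod 7 = (1938 + 484 - 19 + 4) mod 7 = 2407 mod 7 = 6 -> Sunday (Mon=0 ... Sun=6)
Days before October (Jan-Sep): 273; offset = 273 + 22 - 1 = 294
Weekday index = (6 + 294) mod 7 = 6

Day of the week: Sunday


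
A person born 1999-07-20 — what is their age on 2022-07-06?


Birth: 1999-07-20
Reference: 2022-07-06
Year difference: 2022 - 1999 = 23
Birthday not yet reached in 2022, subtract 1

22 years old


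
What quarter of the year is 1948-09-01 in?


Month: September (month 9)
Q1: Jan-Mar, Q2: Apr-Jun, Q3: Jul-Sep, Q4: Oct-Dec

Q3


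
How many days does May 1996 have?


May 1996

31 days


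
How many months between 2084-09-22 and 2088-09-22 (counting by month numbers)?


From September 2084 to September 2088
4 years * 12 = 48 months = 48

48 months


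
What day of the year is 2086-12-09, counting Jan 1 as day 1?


Date: December 9, 2086
Days in months 1 through 11: 334
Plus 9 days in December

Day of year: 343


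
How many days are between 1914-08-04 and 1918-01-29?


From 1914-08-04 to 1918-01-29
1914-08-04: days before August = 31 + 28 + 31 + 30 + 31 + 30 + 31 = 212 (1914 is not a leap year); day of year = 212 + 4 = 216
1918-01-29: day of year = 29
Rest of 1914: 365 - 216 = 149
Full years 1915 (365), 1916 (366), 1917 (365): 1096
Total = 149 + 1096 + 29 = 1274

1274 days


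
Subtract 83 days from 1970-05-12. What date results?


Start: 1970-05-12, subtract 83 days
Back 12 days from May 12 reaches April 30, 1970 -> 71 left
April 1970 has 30 days -> back to March 31, 1970 -> 41 left
March 1970 has 31 days -> back to February 28, 1970 -> 10 left
February 1970: 28 - 10 = 18 -> lands on February 18

Result: 1970-02-18


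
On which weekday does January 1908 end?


January 1908 has 31 days
Anchor: Jan 1, 1908. With p = 1908 - 1 = 1907: (p + p//4 - p//100 + p//400) mod 7 = (1907 + 476 - 19 + 4) mod 7 = 2368 mod 7 = 2 -> Wednesday (Mon=0 ... Sun=6)
January 1 is the anchor itself -> Wednesday
Last day offset: 31 - 1 = 30 days
Weekday index = (2 + 30) mod 7 = 4

Friday, January 31


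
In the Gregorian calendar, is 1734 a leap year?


Gregorian leap year rule: divisible by 4, but not by 100, unless also by 400.
1734 is not divisible by 4 -> not a leap year

No


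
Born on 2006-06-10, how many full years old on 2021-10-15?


Birth: 2006-06-10
Reference: 2021-10-15
Year difference: 2021 - 2006 = 15

15 years old


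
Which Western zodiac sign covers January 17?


Date: January 17
Conventional tropical zodiac dates: Capricorn from December 22 onward; Aquarius starts January 20
January 17 falls within the Capricorn range

Capricorn


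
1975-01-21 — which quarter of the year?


Month: January (month 1)
Q1: Jan-Mar, Q2: Apr-Jun, Q3: Jul-Sep, Q4: Oct-Dec

Q1


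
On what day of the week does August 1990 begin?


Target: August 1, 1990
Anchor: Jan 1, 1990. With p = 1990 - 1 = 1989: (p + p//4 - p//100 + p//400) mod 7 = (1989 + 497 - 19 + 4) mod 7 = 2471 mod 7 = 0 -> Monday (Mon=0 ... Sun=6)
Days before August (Jan-Jul): 212 days
Weekday index = (0 + 212) mod 7 = 2

Wednesday


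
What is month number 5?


Month 5 of 12

May


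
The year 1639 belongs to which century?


Century = (year - 1) // 100 + 1
= (1639 - 1) // 100 + 1
= 1638 // 100 + 1
= 16 + 1

17th century


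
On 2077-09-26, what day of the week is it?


Date: September 26, 2077
Anchor: Jan 1, 2077. With p = 2077 - 1 = 2076: (p + p//4 - p//100 + p//400) mod 7 = (2076 + 519 - 20 + 5) mod 7 = 2580 mod 7 = 4 -> Friday (Mon=0 ... Sun=6)
Days before September (Jan-Aug): 243; offset = 243 + 26 - 1 = 268
Weekday index = (4 + 268) mod 7 = 6

Day of the week: Sunday


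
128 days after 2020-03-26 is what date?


Start: 2020-03-26, add 128 days
March 2020 has 31 days: 31 - 26 = 5 days to March 31 -> 123 left
April 2020 has 30 days -> 93 left
May 2020 has 31 days -> 62 left
June 2020 has 30 days -> 32 left
July 2020 has 31 days -> 1 left
August 2020: 1 <= 31 -> lands on August 1

Result: 2020-08-01


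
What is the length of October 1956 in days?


October 1956

31 days


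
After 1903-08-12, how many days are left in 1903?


Day of year: 224 of 365
Remaining = 365 - 224

141 days


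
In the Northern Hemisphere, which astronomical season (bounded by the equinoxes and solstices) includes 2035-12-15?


Date: December 15
Astronomical Autumn (approx.; exact equinox/solstice day varies by year): September 22 to December 20
December 15 falls within the Autumn window

Autumn


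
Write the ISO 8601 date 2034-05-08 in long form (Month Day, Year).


ISO 2034-05-08 parses as year=2034, month=05, day=08
Month 5 -> May

May 8, 2034


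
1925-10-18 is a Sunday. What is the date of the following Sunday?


Current: Sunday
Target: Sunday
Days ahead: 7

Next Sunday: 1925-10-25


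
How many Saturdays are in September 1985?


September 1985 has 30 days
Anchor: Jan 1, 1985. With p = 1985 - 1 = 1984: (p + p//4 - p//100 + p//400) mod 7 = (1984 + 496 - 19 + 4) mod 7 = 2465 mod 7 = 1 -> Tuesday (Mon=0 ... Sun=6)
Days before September (Jan-Aug): 243; September 1 index = (1 + 243) mod 7 = 6 -> Sunday
First Saturday is September 7
Saturdays: 7, 14, 21, 28

4 Saturdays


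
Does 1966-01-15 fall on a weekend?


Anchor: Jan 1, 1966. With p = 1966 - 1 = 1965: (p + p//4 - p//100 + p//400) mod 7 = (1965 + 491 - 19 + 4) mod 7 = 2441 mod 7 = 5 -> Saturday (Mon=0 ... Sun=6)
Day of year: 15; offset = 14
Weekday index = (5 + 14) mod 7 = 5 -> Saturday
Weekend days: Saturday, Sunday

Yes


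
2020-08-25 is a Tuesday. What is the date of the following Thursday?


Current: Tuesday
Target: Thursday
Days ahead: 2

Next Thursday: 2020-08-27


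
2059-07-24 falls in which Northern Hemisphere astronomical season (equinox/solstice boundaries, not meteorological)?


Date: July 24
Astronomical Summer (approx.; exact equinox/solstice day varies by year): June 21 to September 21
July 24 falls within the Summer window

Summer


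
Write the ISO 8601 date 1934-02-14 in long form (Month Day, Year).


ISO 1934-02-14 parses as year=1934, month=02, day=14
Month 2 -> February

February 14, 1934


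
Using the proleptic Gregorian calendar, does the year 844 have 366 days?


Gregorian leap year rule: divisible by 4, but not by 100, unless also by 400.
844 is divisible by 4 but not 100 -> leap year

Yes


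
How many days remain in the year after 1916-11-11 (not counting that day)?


Day of year: 316 of 366
Remaining = 366 - 316

50 days


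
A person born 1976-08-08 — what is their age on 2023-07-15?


Birth: 1976-08-08
Reference: 2023-07-15
Year difference: 2023 - 1976 = 47
Birthday not yet reached in 2023, subtract 1

46 years old


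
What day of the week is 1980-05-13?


Date: May 13, 1980
Anchor: Jan 1, 1980. With p = 1980 - 1 = 1979: (p + p//4 - p//100 + p//400) mod 7 = (1979 + 494 - 19 + 4) mod 7 = 2458 mod 7 = 1 -> Tuesday (Mon=0 ... Sun=6)
Days before May (Jan-Apr): 121; offset = 121 + 13 - 1 = 133
Weekday index = (1 + 133) mod 7 = 1

Day of the week: Tuesday


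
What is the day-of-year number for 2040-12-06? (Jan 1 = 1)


Date: December 6, 2040
Days in months 1 through 11: 335
Plus 6 days in December

Day of year: 341


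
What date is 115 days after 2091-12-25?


Start: 2091-12-25, add 115 days
December 2091 has 31 days: 31 - 25 = 6 days to December 31 -> 109 left
January 2092 has 31 days -> 78 left
February 2092 has 29 days -> 49 left
March 2092 has 31 days -> 18 left
April 2092: 18 <= 30 -> lands on April 18

Result: 2092-04-18


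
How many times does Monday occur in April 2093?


April 2093 has 30 days
Anchor: Jan 1, 2093. With p = 2093 - 1 = 2092: (p + p//4 - p//100 + p//400) mod 7 = (2092 + 523 - 20 + 5) mod 7 = 2600 mod 7 = 3 -> Thursday (Mon=0 ... Sun=6)
Days before April (Jan-Mar): 90; April 1 index = (3 + 90) mod 7 = 2 -> Wednesday
First Monday is April 6
Mondays: 6, 13, 20, 27

4 Mondays


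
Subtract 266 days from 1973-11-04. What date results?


Start: 1973-11-04, subtract 266 days
Back 4 days from November 4 reaches October 31, 1973 -> 262 left
October 1973 has 31 days -> back to September 30, 1973 -> 231 left
September 1973 has 30 days -> back to August 31, 1973 -> 201 left
August 1973 has 31 days -> back to July 31, 1973 -> 170 left
July 1973 has 31 days -> back to June 30, 1973 -> 139 left
June 1973 has 30 days -> back to May 31, 1973 -> 109 left
May 1973 has 31 days -> back to April 30, 1973 -> 78 left
April 1973 has 30 days -> back to March 31, 1973 -> 48 left
March 1973 has 31 days -> back to February 28, 1973 -> 17 left
February 1973: 28 - 17 = 11 -> lands on February 11

Result: 1973-02-11


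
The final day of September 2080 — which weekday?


September 2080 has 30 days
Anchor: Jan 1, 2080. With p = 2080 - 1 = 2079: (p + p//4 - p//100 + p//400) mod 7 = (2079 + 519 - 20 + 5) mod 7 = 2583 mod 7 = 0 -> Monday (Mon=0 ... Sun=6)
Days before September (Jan-Aug): 244; September 1 index = (0 + 244) mod 7 = 6 -> Sunday
Last day offset: 30 - 1 = 29 days
Weekday index = (6 + 29) mod 7 = 0

Monday, September 30


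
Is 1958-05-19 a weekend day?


Anchor: Jan 1, 1958. With p = 1958 - 1 = 1957: (p + p//4 - p//100 + p//400) mod 7 = (1957 + 489 - 19 + 4) mod 7 = 2431 mod 7 = 2 -> Wednesday (Mon=0 ... Sun=6)
Day of year: 139; offset = 138
Weekday index = (2 + 138) mod 7 = 0 -> Monday
Weekend days: Saturday, Sunday

No


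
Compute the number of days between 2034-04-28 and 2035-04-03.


From 2034-04-28 to 2035-04-03
2034-04-28: days before April = 31 + 28 + 31 = 90 (2034 is not a leap year); day of year = 90 + 28 = 118
2035-04-03: days before April = 31 + 28 + 31 = 90 (2035 is not a leap year); day of year = 90 + 3 = 93
Rest of 2034: 365 - 118 = 247
Total = 247 + 93 = 340

340 days


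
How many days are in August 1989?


August 1989

31 days


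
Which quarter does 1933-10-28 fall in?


Month: October (month 10)
Q1: Jan-Mar, Q2: Apr-Jun, Q3: Jul-Sep, Q4: Oct-Dec

Q4


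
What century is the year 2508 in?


Century = (year - 1) // 100 + 1
= (2508 - 1) // 100 + 1
= 2507 // 100 + 1
= 25 + 1

26th century


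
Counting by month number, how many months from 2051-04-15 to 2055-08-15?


From April 2051 to August 2055
4 years * 12 = 48 months, plus 4 months = 52

52 months


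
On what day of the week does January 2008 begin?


Target: January 1, 2008
Anchor: Jan 1, 2008. With p = 2008 - 1 = 2007: (p + p//4 - p//100 + p//400) mod 7 = (2007 + 501 - 20 + 5) mod 7 = 2493 mod 7 = 1 -> Tuesday (Mon=0 ... Sun=6)
Offset from anchor: 0 days
Weekday index = (1 + 0) mod 7 = 1

Tuesday


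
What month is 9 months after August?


August is month 8
8 + 9 = 17; wrap: 17 - 12 = 5

May


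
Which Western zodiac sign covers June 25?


Date: June 25
Conventional tropical zodiac dates: Cancer from June 21 onward; Leo starts July 23
June 25 falls within the Cancer range

Cancer


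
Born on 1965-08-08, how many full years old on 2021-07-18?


Birth: 1965-08-08
Reference: 2021-07-18
Year difference: 2021 - 1965 = 56
Birthday not yet reached in 2021, subtract 1

55 years old


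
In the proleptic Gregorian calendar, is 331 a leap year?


Gregorian leap year rule: divisible by 4, but not by 100, unless also by 400.
331 is not divisible by 4 -> not a leap year

No


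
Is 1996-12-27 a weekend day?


Anchor: Jan 1, 1996. With p = 1996 - 1 = 1995: (p + p//4 - p//100 + p//400) mod 7 = (1995 + 498 - 19 + 4) mod 7 = 2478 mod 7 = 0 -> Monday (Mon=0 ... Sun=6)
Day of year: 362; offset = 361
Weekday index = (0 + 361) mod 7 = 4 -> Friday
Weekend days: Saturday, Sunday

No


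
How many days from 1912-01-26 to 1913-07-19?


From 1912-01-26 to 1913-07-19
1912-01-26: day of year = 26
1913-07-19: days before July = 31 + 28 + 31 + 30 + 31 + 30 = 181 (1913 is not a leap year); day of year = 181 + 19 = 200
Rest of 1912: 366 - 26 = 340
Total = 340 + 200 = 540

540 days
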